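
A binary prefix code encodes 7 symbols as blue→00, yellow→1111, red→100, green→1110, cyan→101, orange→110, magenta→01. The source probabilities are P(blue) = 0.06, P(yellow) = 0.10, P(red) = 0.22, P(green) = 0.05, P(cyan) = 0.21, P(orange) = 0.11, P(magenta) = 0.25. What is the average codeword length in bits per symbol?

2.84 bits/symbol

L̄ = Σ pᵢ·ℓᵢ = 0.06·2 + 0.10·4 + 0.22·3 + 0.05·4 + 0.21·3 + 0.11·3 + 0.25·2 = 2.84 bits/symbol.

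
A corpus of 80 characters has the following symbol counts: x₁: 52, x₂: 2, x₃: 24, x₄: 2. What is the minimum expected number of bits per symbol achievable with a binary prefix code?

1.4 bits/symbol

Probabilities are the counts divided by 80.
Repeatedly combine the two least-probable nodes; the expected code length is the sum of the merged weights.
merge 1/40 + 1/40 → 1/20
merge 1/20 + 3/10 → 7/20
merge 7/20 + 13/20 → 1
L = 1/20 + 7/20 + 1 = 7/5 = 1.4 bits/symbol.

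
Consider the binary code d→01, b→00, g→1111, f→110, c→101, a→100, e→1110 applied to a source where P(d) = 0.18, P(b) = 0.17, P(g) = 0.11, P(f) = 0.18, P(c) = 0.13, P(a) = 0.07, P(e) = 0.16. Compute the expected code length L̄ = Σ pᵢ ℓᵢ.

L̄ = Σ pᵢ·ℓᵢ = 0.18·2 + 0.17·2 + 0.11·4 + 0.18·3 + 0.13·3 + 0.07·3 + 0.16·4 = 2.92 bits/symbol.

2.92 bits/symbol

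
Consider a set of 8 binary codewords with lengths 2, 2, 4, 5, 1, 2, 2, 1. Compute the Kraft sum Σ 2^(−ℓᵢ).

With common denominator 2^5 = 32: Σ 2^(−ℓᵢ) = 8/32 + 8/32 + 2/32 + 1/32 + 16/32 + 8/32 + 8/32 + 16/32 = 67/32 = 2.09375.

2.09375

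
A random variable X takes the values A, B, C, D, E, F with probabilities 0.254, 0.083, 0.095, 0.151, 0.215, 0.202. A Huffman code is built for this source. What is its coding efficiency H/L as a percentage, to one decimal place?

98.8%

Entropy H = −Σ p log₂ p ≈ 2.4776 bits.
Huffman merges: 83/1000+19/200→89/500; 151/1000+89/500→329/1000; 101/500+43/200→417/1000; 127/500+329/1000→583/1000; 417/1000+583/1000→1. L = 2507/1000 ≈ 2.5070.
Efficiency = H/L = 2.4776/2.5070 = 98.8%.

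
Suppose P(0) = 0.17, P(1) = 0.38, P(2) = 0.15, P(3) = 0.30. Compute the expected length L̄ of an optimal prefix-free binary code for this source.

Repeatedly combine the two least-probable nodes; the expected code length is the sum of the merged weights.
merge 3/20 + 17/100 → 8/25
merge 3/10 + 8/25 → 31/50
merge 19/50 + 31/50 → 1
L = 8/25 + 31/50 + 1 = 97/50 = 1.94 bits/symbol.

1.94 bits/symbol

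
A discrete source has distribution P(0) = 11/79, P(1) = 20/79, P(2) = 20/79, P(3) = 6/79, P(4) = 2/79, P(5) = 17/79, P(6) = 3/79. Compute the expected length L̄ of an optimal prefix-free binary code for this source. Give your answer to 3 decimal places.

2.481 bits/symbol

Repeatedly combine the two least-probable nodes; the expected code length is the sum of the merged weights.
merge 2/79 + 3/79 → 5/79
merge 5/79 + 6/79 → 11/79
merge 11/79 + 11/79 → 22/79
merge 17/79 + 20/79 → 37/79
merge 20/79 + 22/79 → 42/79
merge 37/79 + 42/79 → 1
L = 5/79 + 11/79 + 22/79 + 37/79 + 42/79 + 1 = 196/79 ≈ 2.481 bits/symbol.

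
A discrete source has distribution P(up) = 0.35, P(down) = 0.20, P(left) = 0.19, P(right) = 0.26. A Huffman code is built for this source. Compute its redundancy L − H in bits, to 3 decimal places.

0.045 bits

Entropy H = −Σ p log₂ p ≈ 1.9550 bits.
Huffman merges: 19/100+1/5→39/100; 13/50+7/20→61/100; 39/100+61/100→1. L = 2 ≈ 2.0000.
L − H = 2.0000 − 1.9550 = 0.045 bits.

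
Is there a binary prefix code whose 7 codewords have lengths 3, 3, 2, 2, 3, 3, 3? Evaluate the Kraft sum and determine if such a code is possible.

With common denominator 2^3 = 8: Σ 2^(−ℓᵢ) = 1/8 + 1/8 + 2/8 + 2/8 + 1/8 + 1/8 + 1/8 = 9/8 = 1.125.
Kraft's inequality requires Σ ≤ 1; here Σ = 1.125 > 1, so no such prefix code exists.

1.125; no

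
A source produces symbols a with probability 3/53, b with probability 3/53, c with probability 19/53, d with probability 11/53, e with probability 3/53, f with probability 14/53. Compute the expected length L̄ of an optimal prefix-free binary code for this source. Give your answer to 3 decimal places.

2.283 bits/symbol

Repeatedly combine the two least-probable nodes; the expected code length is the sum of the merged weights.
merge 3/53 + 3/53 → 6/53
merge 3/53 + 6/53 → 9/53
merge 9/53 + 11/53 → 20/53
merge 14/53 + 19/53 → 33/53
merge 20/53 + 33/53 → 1
L = 6/53 + 9/53 + 20/53 + 33/53 + 1 = 121/53 ≈ 2.283 bits/symbol.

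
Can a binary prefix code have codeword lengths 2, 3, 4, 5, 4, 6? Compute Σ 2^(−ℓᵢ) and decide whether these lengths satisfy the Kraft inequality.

With common denominator 2^6 = 64: Σ 2^(−ℓᵢ) = 16/64 + 8/64 + 4/64 + 2/64 + 4/64 + 1/64 = 35/64 = 0.546875.
Kraft's inequality requires Σ ≤ 1; here Σ = 0.546875 ≤ 1, so such a prefix code exists.

0.546875; yes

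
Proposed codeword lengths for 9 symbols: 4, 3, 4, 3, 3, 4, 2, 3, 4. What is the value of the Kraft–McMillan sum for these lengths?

1

With common denominator 2^4 = 16: Σ 2^(−ℓᵢ) = 1/16 + 2/16 + 1/16 + 2/16 + 2/16 + 1/16 + 4/16 + 2/16 + 1/16 = 16/16 = 1.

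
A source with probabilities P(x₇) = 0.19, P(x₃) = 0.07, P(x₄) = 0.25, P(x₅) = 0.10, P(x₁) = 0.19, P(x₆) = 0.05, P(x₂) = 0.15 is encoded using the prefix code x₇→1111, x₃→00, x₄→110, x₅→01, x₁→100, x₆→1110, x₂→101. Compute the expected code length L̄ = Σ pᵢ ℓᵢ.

3.07 bits/symbol

L̄ = Σ pᵢ·ℓᵢ = 0.19·4 + 0.07·2 + 0.25·3 + 0.10·2 + 0.19·3 + 0.05·4 + 0.15·3 = 3.07 bits/symbol.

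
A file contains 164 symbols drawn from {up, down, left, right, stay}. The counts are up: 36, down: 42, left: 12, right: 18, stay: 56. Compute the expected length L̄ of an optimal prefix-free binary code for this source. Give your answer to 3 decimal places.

2.183 bits/symbol

Probabilities are the counts divided by 164.
Repeatedly combine the two least-probable nodes; the expected code length is the sum of the merged weights.
merge 3/41 + 9/82 → 15/82
merge 15/82 + 9/41 → 33/82
merge 21/82 + 14/41 → 49/82
merge 33/82 + 49/82 → 1
L = 15/82 + 33/82 + 49/82 + 1 = 179/82 ≈ 2.183 bits/symbol.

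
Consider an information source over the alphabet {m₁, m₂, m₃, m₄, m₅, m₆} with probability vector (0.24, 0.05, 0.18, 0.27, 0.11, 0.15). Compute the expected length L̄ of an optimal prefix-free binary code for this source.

Repeatedly combine the two least-probable nodes; the expected code length is the sum of the merged weights.
merge 1/20 + 11/100 → 4/25
merge 3/20 + 4/25 → 31/100
merge 9/50 + 6/25 → 21/50
merge 27/100 + 31/100 → 29/50
merge 21/50 + 29/50 → 1
L = 4/25 + 31/100 + 21/50 + 29/50 + 1 = 247/100 = 2.47 bits/symbol.

2.47 bits/symbol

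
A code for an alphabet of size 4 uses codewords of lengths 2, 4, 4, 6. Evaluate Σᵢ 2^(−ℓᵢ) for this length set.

With common denominator 2^6 = 64: Σ 2^(−ℓᵢ) = 16/64 + 4/64 + 4/64 + 1/64 = 25/64 = 0.390625.

0.390625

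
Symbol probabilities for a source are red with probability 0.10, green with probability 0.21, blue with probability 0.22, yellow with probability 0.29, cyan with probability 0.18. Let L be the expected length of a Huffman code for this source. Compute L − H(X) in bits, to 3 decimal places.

Entropy H = −Σ p log₂ p ≈ 2.2488 bits.
Huffman merges: 1/10+9/50→7/25; 21/100+11/50→43/100; 7/25+29/100→57/100; 43/100+57/100→1. L = 57/25 ≈ 2.2800.
L − H = 2.2800 − 2.2488 = 0.031 bits.

0.031 bits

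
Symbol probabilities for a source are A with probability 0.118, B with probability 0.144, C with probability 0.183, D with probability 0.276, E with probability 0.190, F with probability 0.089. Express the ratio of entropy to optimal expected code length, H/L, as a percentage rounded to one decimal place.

98.4%

Entropy H = −Σ p log₂ p ≈ 2.4932 bits.
Huffman merges: 89/1000+59/500→207/1000; 18/125+183/1000→327/1000; 19/100+207/1000→397/1000; 69/250+327/1000→603/1000; 397/1000+603/1000→1. L = 1267/500 ≈ 2.5340.
Efficiency = H/L = 2.4932/2.5340 = 98.4%.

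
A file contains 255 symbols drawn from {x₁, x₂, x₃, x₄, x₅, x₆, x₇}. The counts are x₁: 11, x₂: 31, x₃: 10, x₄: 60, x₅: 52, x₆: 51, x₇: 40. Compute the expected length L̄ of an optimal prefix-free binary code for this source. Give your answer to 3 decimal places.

2.643 bits/symbol

Probabilities are the counts divided by 255.
Repeatedly combine the two least-probable nodes; the expected code length is the sum of the merged weights.
merge 2/51 + 11/255 → 7/85
merge 7/85 + 31/255 → 52/255
merge 8/51 + 1/5 → 91/255
merge 52/255 + 52/255 → 104/255
merge 4/17 + 91/255 → 151/255
merge 104/255 + 151/255 → 1
L = 7/85 + 52/255 + 91/255 + 104/255 + 151/255 + 1 = 674/255 ≈ 2.643 bits/symbol.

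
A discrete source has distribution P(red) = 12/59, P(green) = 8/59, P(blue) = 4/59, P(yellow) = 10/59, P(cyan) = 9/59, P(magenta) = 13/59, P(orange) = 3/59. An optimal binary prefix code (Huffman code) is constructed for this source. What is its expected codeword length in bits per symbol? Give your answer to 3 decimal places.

2.695 bits/symbol

Repeatedly combine the two least-probable nodes; the expected code length is the sum of the merged weights.
merge 3/59 + 4/59 → 7/59
merge 7/59 + 8/59 → 15/59
merge 9/59 + 10/59 → 19/59
merge 12/59 + 13/59 → 25/59
merge 15/59 + 19/59 → 34/59
merge 25/59 + 34/59 → 1
L = 7/59 + 15/59 + 19/59 + 25/59 + 34/59 + 1 = 159/59 ≈ 2.695 bits/symbol.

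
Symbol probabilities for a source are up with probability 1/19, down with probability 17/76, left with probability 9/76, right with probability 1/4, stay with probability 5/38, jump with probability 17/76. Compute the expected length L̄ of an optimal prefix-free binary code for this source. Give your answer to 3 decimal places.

2.474 bits/symbol

Repeatedly combine the two least-probable nodes; the expected code length is the sum of the merged weights.
merge 1/19 + 9/76 → 13/76
merge 5/38 + 13/76 → 23/76
merge 17/76 + 17/76 → 17/38
merge 1/4 + 23/76 → 21/38
merge 17/38 + 21/38 → 1
L = 13/76 + 23/76 + 17/38 + 21/38 + 1 = 47/19 ≈ 2.474 bits/symbol.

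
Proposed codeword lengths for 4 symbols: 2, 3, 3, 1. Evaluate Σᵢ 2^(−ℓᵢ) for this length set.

1

With common denominator 2^3 = 8: Σ 2^(−ℓᵢ) = 2/8 + 1/8 + 1/8 + 4/8 = 8/8 = 1.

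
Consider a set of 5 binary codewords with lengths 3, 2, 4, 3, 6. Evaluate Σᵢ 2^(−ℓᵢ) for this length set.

With common denominator 2^6 = 64: Σ 2^(−ℓᵢ) = 8/64 + 16/64 + 4/64 + 8/64 + 1/64 = 37/64 = 0.578125.

0.578125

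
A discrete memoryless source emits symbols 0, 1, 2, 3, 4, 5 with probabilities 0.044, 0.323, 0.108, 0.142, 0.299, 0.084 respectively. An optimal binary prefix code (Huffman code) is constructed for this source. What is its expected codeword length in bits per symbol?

Repeatedly combine the two least-probable nodes; the expected code length is the sum of the merged weights.
merge 11/250 + 21/250 → 16/125
merge 27/250 + 16/125 → 59/250
merge 71/500 + 59/250 → 189/500
merge 299/1000 + 323/1000 → 311/500
merge 189/500 + 311/500 → 1
L = 16/125 + 59/250 + 189/500 + 311/500 + 1 = 591/250 = 2.364 bits/symbol.

2.364 bits/symbol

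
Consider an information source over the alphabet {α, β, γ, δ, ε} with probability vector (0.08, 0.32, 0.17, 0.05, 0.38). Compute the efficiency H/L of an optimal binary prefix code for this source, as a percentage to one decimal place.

Entropy H = −Σ p log₂ p ≈ 1.9987 bits.
Huffman merges: 1/20+2/25→13/100; 13/100+17/100→3/10; 3/10+8/25→31/50; 19/50+31/50→1. L = 41/20 ≈ 2.0500.
Efficiency = H/L = 1.9987/2.0500 = 97.5%.

97.5%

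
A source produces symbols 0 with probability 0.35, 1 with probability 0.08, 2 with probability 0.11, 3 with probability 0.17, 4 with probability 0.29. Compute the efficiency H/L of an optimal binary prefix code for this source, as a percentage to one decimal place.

97.0%

Entropy H = −Σ p log₂ p ≈ 2.1244 bits.
Huffman merges: 2/25+11/100→19/100; 17/100+19/100→9/25; 29/100+7/20→16/25; 9/25+16/25→1. L = 219/100 ≈ 2.1900.
Efficiency = H/L = 2.1244/2.1900 = 97.0%.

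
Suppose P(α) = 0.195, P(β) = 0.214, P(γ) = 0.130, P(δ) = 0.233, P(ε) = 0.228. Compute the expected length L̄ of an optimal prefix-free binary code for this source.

Repeatedly combine the two least-probable nodes; the expected code length is the sum of the merged weights.
merge 13/100 + 39/200 → 13/40
merge 107/500 + 57/250 → 221/500
merge 233/1000 + 13/40 → 279/500
merge 221/500 + 279/500 → 1
L = 13/40 + 221/500 + 279/500 + 1 = 93/40 = 2.325 bits/symbol.

2.325 bits/symbol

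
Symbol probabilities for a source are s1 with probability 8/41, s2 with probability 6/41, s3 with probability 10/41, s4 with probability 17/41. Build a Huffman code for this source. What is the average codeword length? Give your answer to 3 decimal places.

1.927 bits/symbol

Repeatedly combine the two least-probable nodes; the expected code length is the sum of the merged weights.
merge 6/41 + 8/41 → 14/41
merge 10/41 + 14/41 → 24/41
merge 17/41 + 24/41 → 1
L = 14/41 + 24/41 + 1 = 79/41 ≈ 1.927 bits/symbol.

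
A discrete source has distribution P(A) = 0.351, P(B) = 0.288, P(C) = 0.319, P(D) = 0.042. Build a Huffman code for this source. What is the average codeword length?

Repeatedly combine the two least-probable nodes; the expected code length is the sum of the merged weights.
merge 21/500 + 36/125 → 33/100
merge 319/1000 + 33/100 → 649/1000
merge 351/1000 + 649/1000 → 1
L = 33/100 + 649/1000 + 1 = 1979/1000 = 1.979 bits/symbol.

1.979 bits/symbol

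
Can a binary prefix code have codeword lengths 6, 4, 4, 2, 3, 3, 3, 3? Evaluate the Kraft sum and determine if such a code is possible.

0.890625; yes

With common denominator 2^6 = 64: Σ 2^(−ℓᵢ) = 1/64 + 4/64 + 4/64 + 16/64 + 8/64 + 8/64 + 8/64 + 8/64 = 57/64 = 0.890625.
Kraft's inequality requires Σ ≤ 1; here Σ = 0.890625 ≤ 1, so such a prefix code exists.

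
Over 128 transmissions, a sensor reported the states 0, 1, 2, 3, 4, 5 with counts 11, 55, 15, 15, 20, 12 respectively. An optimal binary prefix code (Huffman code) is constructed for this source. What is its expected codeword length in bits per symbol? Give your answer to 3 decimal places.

2.320 bits/symbol

Probabilities are the counts divided by 128.
Repeatedly combine the two least-probable nodes; the expected code length is the sum of the merged weights.
merge 11/128 + 3/32 → 23/128
merge 15/128 + 15/128 → 15/64
merge 5/32 + 23/128 → 43/128
merge 15/64 + 43/128 → 73/128
merge 55/128 + 73/128 → 1
L = 23/128 + 15/64 + 43/128 + 73/128 + 1 = 297/128 ≈ 2.320 bits/symbol.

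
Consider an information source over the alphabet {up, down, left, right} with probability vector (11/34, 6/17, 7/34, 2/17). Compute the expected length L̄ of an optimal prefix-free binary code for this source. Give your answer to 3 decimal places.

Repeatedly combine the two least-probable nodes; the expected code length is the sum of the merged weights.
merge 2/17 + 7/34 → 11/34
merge 11/34 + 11/34 → 11/17
merge 6/17 + 11/17 → 1
L = 11/34 + 11/17 + 1 = 67/34 ≈ 1.971 bits/symbol.

1.971 bits/symbol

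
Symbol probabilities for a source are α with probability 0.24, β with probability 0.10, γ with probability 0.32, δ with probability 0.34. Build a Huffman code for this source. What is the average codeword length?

Repeatedly combine the two least-probable nodes; the expected code length is the sum of the merged weights.
merge 1/10 + 6/25 → 17/50
merge 8/25 + 17/50 → 33/50
merge 17/50 + 33/50 → 1
L = 17/50 + 33/50 + 1 = 2 bits/symbol.

2 bits/symbol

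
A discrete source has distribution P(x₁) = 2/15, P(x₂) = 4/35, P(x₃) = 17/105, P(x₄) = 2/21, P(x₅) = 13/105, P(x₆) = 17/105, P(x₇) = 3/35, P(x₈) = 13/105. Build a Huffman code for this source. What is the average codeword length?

3 bits/symbol

Repeatedly combine the two least-probable nodes; the expected code length is the sum of the merged weights.
merge 3/35 + 2/21 → 19/105
merge 4/35 + 13/105 → 5/21
merge 13/105 + 2/15 → 9/35
merge 17/105 + 17/105 → 34/105
merge 19/105 + 5/21 → 44/105
merge 9/35 + 34/105 → 61/105
merge 44/105 + 61/105 → 1
L = 19/105 + 5/21 + 9/35 + 34/105 + 44/105 + 61/105 + 1 = 3 bits/symbol.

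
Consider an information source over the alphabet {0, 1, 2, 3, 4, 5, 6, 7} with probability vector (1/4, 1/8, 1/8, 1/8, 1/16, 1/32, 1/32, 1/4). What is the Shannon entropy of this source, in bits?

2.6875 bits

Each probability is a power of 1/2, so log₂(1/p) is an integer.
H = Σ p·log₂(1/p) = 1/4·2 + 1/8·3 + 1/8·3 + 1/8·3 + 1/16·4 + 1/32·5 + 1/32·5 + 1/4·2 = 2.6875 bits.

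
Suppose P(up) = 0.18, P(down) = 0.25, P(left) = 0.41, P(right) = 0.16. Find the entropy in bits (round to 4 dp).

H = −Σ pᵢ log₂ pᵢ.
−0.18·log₂(0.18) = 0.4453
−0.25·log₂(0.25) = 0.5000
−0.41·log₂(0.41) = 0.5274
−0.16·log₂(0.16) = 0.4230
Sum ≈ 1.8957 → 1.8957 bits.

1.8957 bits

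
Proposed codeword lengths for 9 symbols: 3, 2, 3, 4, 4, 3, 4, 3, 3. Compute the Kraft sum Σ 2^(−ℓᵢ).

With common denominator 2^4 = 16: Σ 2^(−ℓᵢ) = 2/16 + 4/16 + 2/16 + 1/16 + 1/16 + 2/16 + 1/16 + 2/16 + 2/16 = 17/16 = 1.0625.

1.0625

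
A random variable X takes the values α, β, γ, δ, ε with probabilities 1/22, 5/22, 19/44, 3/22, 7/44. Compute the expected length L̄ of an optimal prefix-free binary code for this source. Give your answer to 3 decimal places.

2.091 bits/symbol

Repeatedly combine the two least-probable nodes; the expected code length is the sum of the merged weights.
merge 1/22 + 3/22 → 2/11
merge 7/44 + 2/11 → 15/44
merge 5/22 + 15/44 → 25/44
merge 19/44 + 25/44 → 1
L = 2/11 + 15/44 + 25/44 + 1 = 23/11 ≈ 2.091 bits/symbol.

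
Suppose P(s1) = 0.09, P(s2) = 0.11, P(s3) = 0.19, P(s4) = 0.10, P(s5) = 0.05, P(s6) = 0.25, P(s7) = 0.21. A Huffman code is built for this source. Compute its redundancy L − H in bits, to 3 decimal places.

Entropy H = −Σ p log₂ p ≈ 2.6393 bits.
Huffman merges: 1/20+9/100→7/50; 1/10+11/100→21/100; 7/50+19/100→33/100; 21/100+21/100→21/50; 1/4+33/100→29/50; 21/50+29/50→1. L = 67/25 ≈ 2.6800.
L − H = 2.6800 − 2.6393 = 0.041 bits.

0.041 bits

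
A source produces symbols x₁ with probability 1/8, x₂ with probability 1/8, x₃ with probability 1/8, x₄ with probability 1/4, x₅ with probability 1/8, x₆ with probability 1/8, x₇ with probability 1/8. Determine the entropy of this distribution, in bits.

Each probability is a power of 1/2, so log₂(1/p) is an integer.
H = Σ p·log₂(1/p) = 1/8·3 + 1/8·3 + 1/8·3 + 1/4·2 + 1/8·3 + 1/8·3 + 1/8·3 = 2.75 bits.

2.75 bits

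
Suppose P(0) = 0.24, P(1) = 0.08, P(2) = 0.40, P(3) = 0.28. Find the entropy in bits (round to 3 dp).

1.829 bits

H = −Σ pᵢ log₂ pᵢ.
−0.24·log₂(0.24) = 0.4941
−0.08·log₂(0.08) = 0.2915
−0.40·log₂(0.40) = 0.5288
−0.28·log₂(0.28) = 0.5142
Sum ≈ 1.8286 → 1.829 bits.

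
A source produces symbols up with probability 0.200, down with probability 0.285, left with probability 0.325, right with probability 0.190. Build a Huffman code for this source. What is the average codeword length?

2 bits/symbol

Repeatedly combine the two least-probable nodes; the expected code length is the sum of the merged weights.
merge 19/100 + 1/5 → 39/100
merge 57/200 + 13/40 → 61/100
merge 39/100 + 61/100 → 1
L = 39/100 + 61/100 + 1 = 2 bits/symbol.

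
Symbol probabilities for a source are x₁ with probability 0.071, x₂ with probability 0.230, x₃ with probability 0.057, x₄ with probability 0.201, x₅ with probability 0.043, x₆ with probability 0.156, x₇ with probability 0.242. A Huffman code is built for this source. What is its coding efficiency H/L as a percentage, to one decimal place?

98.9%

Entropy H = −Σ p log₂ p ≈ 2.5681 bits.
Huffman merges: 43/1000+57/1000→1/10; 71/1000+1/10→171/1000; 39/250+171/1000→327/1000; 201/1000+23/100→431/1000; 121/500+327/1000→569/1000; 431/1000+569/1000→1. L = 1299/500 ≈ 2.5980.
Efficiency = H/L = 2.5681/2.5980 = 98.9%.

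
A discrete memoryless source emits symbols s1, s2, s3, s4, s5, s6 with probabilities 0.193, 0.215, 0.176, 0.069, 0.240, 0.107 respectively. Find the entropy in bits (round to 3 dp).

2.481 bits

H = −Σ pᵢ log₂ pᵢ.
−0.193·log₂(0.193) = 0.4581
−0.215·log₂(0.215) = 0.4768
−0.176·log₂(0.176) = 0.4411
−0.069·log₂(0.069) = 0.2662
−0.240·log₂(0.240) = 0.4941
−0.107·log₂(0.107) = 0.3450
Sum ≈ 2.4812 → 2.481 bits.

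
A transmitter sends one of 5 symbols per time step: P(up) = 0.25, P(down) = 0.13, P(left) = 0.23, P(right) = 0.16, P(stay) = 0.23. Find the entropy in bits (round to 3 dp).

H = −Σ pᵢ log₂ pᵢ.
−0.25·log₂(0.25) = 0.5000
−0.13·log₂(0.13) = 0.3826
−0.23·log₂(0.23) = 0.4877
−0.16·log₂(0.16) = 0.4230
−0.23·log₂(0.23) = 0.4877
Sum ≈ 2.2810 → 2.281 bits.

2.281 bits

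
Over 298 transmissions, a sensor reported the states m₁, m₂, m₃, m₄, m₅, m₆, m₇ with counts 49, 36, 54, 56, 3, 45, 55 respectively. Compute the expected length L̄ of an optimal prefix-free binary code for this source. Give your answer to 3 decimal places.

Probabilities are the counts divided by 298.
Repeatedly combine the two least-probable nodes; the expected code length is the sum of the merged weights.
merge 3/298 + 18/149 → 39/298
merge 39/298 + 45/298 → 42/149
merge 49/298 + 27/149 → 103/298
merge 55/298 + 28/149 → 111/298
merge 42/149 + 103/298 → 187/298
merge 111/298 + 187/298 → 1
L = 39/298 + 42/149 + 103/298 + 111/298 + 187/298 + 1 = 411/149 ≈ 2.758 bits/symbol.

2.758 bits/symbol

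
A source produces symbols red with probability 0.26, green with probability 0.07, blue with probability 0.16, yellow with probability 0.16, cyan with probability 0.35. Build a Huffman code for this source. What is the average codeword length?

Repeatedly combine the two least-probable nodes; the expected code length is the sum of the merged weights.
merge 7/100 + 4/25 → 23/100
merge 4/25 + 23/100 → 39/100
merge 13/50 + 7/20 → 61/100
merge 39/100 + 61/100 → 1
L = 23/100 + 39/100 + 61/100 + 1 = 223/100 = 2.23 bits/symbol.

2.23 bits/symbol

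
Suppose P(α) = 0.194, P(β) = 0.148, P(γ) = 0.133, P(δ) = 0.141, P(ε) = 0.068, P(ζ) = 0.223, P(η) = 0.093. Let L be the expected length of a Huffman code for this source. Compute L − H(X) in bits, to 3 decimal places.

Entropy H = −Σ p log₂ p ≈ 2.7177 bits.
Huffman merges: 17/250+93/1000→161/1000; 133/1000+141/1000→137/500; 37/250+161/1000→309/1000; 97/500+223/1000→417/1000; 137/500+309/1000→583/1000; 417/1000+583/1000→1. L = 343/125 ≈ 2.7440.
L − H = 2.7440 − 2.7177 = 0.026 bits.

0.026 bits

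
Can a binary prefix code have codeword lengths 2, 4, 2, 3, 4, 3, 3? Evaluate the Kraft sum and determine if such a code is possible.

1; yes

With common denominator 2^4 = 16: Σ 2^(−ℓᵢ) = 4/16 + 1/16 + 4/16 + 2/16 + 1/16 + 2/16 + 2/16 = 16/16 = 1.
Kraft's inequality requires Σ ≤ 1; here Σ = 1 ≤ 1, so such a prefix code exists.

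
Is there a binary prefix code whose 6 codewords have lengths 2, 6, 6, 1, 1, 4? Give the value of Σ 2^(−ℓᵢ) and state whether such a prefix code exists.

1.34375; no

With common denominator 2^6 = 64: Σ 2^(−ℓᵢ) = 16/64 + 1/64 + 1/64 + 32/64 + 32/64 + 4/64 = 86/64 = 1.34375.
Kraft's inequality requires Σ ≤ 1; here Σ = 1.34375 > 1, so no such prefix code exists.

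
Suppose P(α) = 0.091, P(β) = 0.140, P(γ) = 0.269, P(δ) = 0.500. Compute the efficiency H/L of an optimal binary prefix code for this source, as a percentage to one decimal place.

Entropy H = −Σ p log₂ p ≈ 1.7214 bits.
Huffman merges: 91/1000+7/50→231/1000; 231/1000+269/1000→1/2; 1/2+1/2→1. L = 1731/1000 ≈ 1.7310.
Efficiency = H/L = 1.7214/1.7310 = 99.4%.

99.4%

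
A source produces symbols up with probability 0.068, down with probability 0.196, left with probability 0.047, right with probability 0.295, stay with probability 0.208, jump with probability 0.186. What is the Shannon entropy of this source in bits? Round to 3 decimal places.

H = −Σ pᵢ log₂ pᵢ.
−0.068·log₂(0.068) = 0.2637
−0.196·log₂(0.196) = 0.4608
−0.047·log₂(0.047) = 0.2073
−0.295·log₂(0.295) = 0.5196
−0.208·log₂(0.208) = 0.4712
−0.186·log₂(0.186) = 0.4514
Sum ≈ 2.3740 → 2.374 bits.

2.374 bits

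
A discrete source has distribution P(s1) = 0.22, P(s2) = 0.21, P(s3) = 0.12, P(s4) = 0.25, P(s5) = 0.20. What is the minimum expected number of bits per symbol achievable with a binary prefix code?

2.32 bits/symbol

Repeatedly combine the two least-probable nodes; the expected code length is the sum of the merged weights.
merge 3/25 + 1/5 → 8/25
merge 21/100 + 11/50 → 43/100
merge 1/4 + 8/25 → 57/100
merge 43/100 + 57/100 → 1
L = 8/25 + 43/100 + 57/100 + 1 = 58/25 = 2.32 bits/symbol.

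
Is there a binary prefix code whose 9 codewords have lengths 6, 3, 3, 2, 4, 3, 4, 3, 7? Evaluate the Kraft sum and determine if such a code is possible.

With common denominator 2^7 = 128: Σ 2^(−ℓᵢ) = 2/128 + 16/128 + 16/128 + 32/128 + 8/128 + 16/128 + 8/128 + 16/128 + 1/128 = 115/128 = 0.8984375.
Kraft's inequality requires Σ ≤ 1; here Σ = 0.8984375 ≤ 1, so such a prefix code exists.

0.8984375; yes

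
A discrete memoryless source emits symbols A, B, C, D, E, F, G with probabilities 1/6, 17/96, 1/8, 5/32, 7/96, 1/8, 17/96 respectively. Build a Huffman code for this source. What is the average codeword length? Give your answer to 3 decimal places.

Repeatedly combine the two least-probable nodes; the expected code length is the sum of the merged weights.
merge 7/96 + 1/8 → 19/96
merge 1/8 + 5/32 → 9/32
merge 1/6 + 17/96 → 11/32
merge 17/96 + 19/96 → 3/8
merge 9/32 + 11/32 → 5/8
merge 3/8 + 5/8 → 1
L = 19/96 + 9/32 + 11/32 + 3/8 + 5/8 + 1 = 271/96 ≈ 2.823 bits/symbol.

2.823 bits/symbol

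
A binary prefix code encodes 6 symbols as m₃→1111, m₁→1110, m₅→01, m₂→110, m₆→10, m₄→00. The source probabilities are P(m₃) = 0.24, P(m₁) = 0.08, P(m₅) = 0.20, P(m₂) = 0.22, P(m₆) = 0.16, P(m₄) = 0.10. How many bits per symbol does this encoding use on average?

2.86 bits/symbol

L̄ = Σ pᵢ·ℓᵢ = 0.24·4 + 0.08·4 + 0.20·2 + 0.22·3 + 0.16·2 + 0.10·2 = 2.86 bits/symbol.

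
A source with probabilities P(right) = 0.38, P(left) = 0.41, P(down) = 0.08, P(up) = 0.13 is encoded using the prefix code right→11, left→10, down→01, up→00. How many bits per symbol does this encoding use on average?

2 bits/symbol

L̄ = Σ pᵢ·ℓᵢ = 0.38·2 + 0.41·2 + 0.08·2 + 0.13·2 = 2 bits/symbol.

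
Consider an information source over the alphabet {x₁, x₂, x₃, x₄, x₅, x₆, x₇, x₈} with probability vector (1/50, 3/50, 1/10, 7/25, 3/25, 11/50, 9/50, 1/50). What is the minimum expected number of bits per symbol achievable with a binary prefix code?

2.64 bits/symbol

Repeatedly combine the two least-probable nodes; the expected code length is the sum of the merged weights.
merge 1/50 + 1/50 → 1/25
merge 1/25 + 3/50 → 1/10
merge 1/10 + 1/10 → 1/5
merge 3/25 + 9/50 → 3/10
merge 1/5 + 11/50 → 21/50
merge 7/25 + 3/10 → 29/50
merge 21/50 + 29/50 → 1
L = 1/25 + 1/10 + 1/5 + 3/10 + 21/50 + 29/50 + 1 = 66/25 = 2.64 bits/symbol.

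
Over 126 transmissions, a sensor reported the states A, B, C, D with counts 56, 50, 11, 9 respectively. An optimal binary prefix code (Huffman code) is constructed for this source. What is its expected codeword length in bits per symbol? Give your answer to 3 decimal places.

Probabilities are the counts divided by 126.
Repeatedly combine the two least-probable nodes; the expected code length is the sum of the merged weights.
merge 1/14 + 11/126 → 10/63
merge 10/63 + 25/63 → 5/9
merge 4/9 + 5/9 → 1
L = 10/63 + 5/9 + 1 = 12/7 ≈ 1.714 bits/symbol.

1.714 bits/symbol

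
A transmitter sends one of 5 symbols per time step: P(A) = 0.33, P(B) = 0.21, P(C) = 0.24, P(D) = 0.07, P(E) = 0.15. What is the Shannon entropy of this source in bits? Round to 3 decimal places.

H = −Σ pᵢ log₂ pᵢ.
−0.33·log₂(0.33) = 0.5278
−0.21·log₂(0.21) = 0.4728
−0.24·log₂(0.24) = 0.4941
−0.07·log₂(0.07) = 0.2686
−0.15·log₂(0.15) = 0.4105
Sum ≈ 2.1739 → 2.174 bits.

2.174 bits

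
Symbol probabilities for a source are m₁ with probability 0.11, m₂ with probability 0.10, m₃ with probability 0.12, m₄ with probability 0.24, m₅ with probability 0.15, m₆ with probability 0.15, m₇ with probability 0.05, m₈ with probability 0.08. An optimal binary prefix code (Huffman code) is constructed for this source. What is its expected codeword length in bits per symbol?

Repeatedly combine the two least-probable nodes; the expected code length is the sum of the merged weights.
merge 1/20 + 2/25 → 13/100
merge 1/10 + 11/100 → 21/100
merge 3/25 + 13/100 → 1/4
merge 3/20 + 3/20 → 3/10
merge 21/100 + 6/25 → 9/20
merge 1/4 + 3/10 → 11/20
merge 9/20 + 11/20 → 1
L = 13/100 + 21/100 + 1/4 + 3/10 + 9/20 + 11/20 + 1 = 289/100 = 2.89 bits/symbol.

2.89 bits/symbol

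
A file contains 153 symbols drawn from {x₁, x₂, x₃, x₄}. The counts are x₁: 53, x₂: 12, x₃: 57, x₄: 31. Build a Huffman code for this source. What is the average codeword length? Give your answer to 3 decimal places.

Probabilities are the counts divided by 153.
Repeatedly combine the two least-probable nodes; the expected code length is the sum of the merged weights.
merge 4/51 + 31/153 → 43/153
merge 43/153 + 53/153 → 32/51
merge 19/51 + 32/51 → 1
L = 43/153 + 32/51 + 1 = 292/153 ≈ 1.908 bits/symbol.

1.908 bits/symbol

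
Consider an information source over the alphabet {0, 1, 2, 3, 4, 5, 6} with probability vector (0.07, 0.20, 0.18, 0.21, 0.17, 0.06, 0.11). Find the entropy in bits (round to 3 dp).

H = −Σ pᵢ log₂ pᵢ.
−0.07·log₂(0.07) = 0.2686
−0.20·log₂(0.20) = 0.4644
−0.18·log₂(0.18) = 0.4453
−0.21·log₂(0.21) = 0.4728
−0.17·log₂(0.17) = 0.4346
−0.06·log₂(0.06) = 0.2435
−0.11·log₂(0.11) = 0.3503
Sum ≈ 2.6795 → 2.679 bits.

2.679 bits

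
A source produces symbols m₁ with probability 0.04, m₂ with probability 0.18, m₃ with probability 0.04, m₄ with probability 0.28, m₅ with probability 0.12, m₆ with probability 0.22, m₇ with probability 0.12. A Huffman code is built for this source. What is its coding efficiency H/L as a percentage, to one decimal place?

Entropy H = −Σ p log₂ p ≈ 2.5457 bits.
Huffman merges: 1/25+1/25→2/25; 2/25+3/25→1/5; 3/25+9/50→3/10; 1/5+11/50→21/50; 7/25+3/10→29/50; 21/50+29/50→1. L = 129/50 ≈ 2.5800.
Efficiency = H/L = 2.5457/2.5800 = 98.7%.

98.7%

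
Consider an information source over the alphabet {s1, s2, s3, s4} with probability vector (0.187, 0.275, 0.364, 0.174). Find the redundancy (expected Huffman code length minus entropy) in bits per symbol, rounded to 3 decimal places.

Entropy H = −Σ p log₂ p ≈ 1.9342 bits.
Huffman merges: 87/500+187/1000→361/1000; 11/40+361/1000→159/250; 91/250+159/250→1. L = 1997/1000 ≈ 1.9970.
L − H = 1.9970 − 1.9342 = 0.063 bits.

0.063 bits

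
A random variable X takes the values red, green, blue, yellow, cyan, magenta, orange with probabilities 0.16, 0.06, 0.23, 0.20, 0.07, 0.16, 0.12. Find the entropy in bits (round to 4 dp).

2.6772 bits

H = −Σ pᵢ log₂ pᵢ.
−0.16·log₂(0.16) = 0.4230
−0.06·log₂(0.06) = 0.2435
−0.23·log₂(0.23) = 0.4877
−0.20·log₂(0.20) = 0.4644
−0.07·log₂(0.07) = 0.2686
−0.16·log₂(0.16) = 0.4230
−0.12·log₂(0.12) = 0.3671
Sum ≈ 2.6772 → 2.6772 bits.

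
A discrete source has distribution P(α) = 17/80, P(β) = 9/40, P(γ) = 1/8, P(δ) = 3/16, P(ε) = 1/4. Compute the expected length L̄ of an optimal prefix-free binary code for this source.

2.3125 bits/symbol

Repeatedly combine the two least-probable nodes; the expected code length is the sum of the merged weights.
merge 1/8 + 3/16 → 5/16
merge 17/80 + 9/40 → 7/16
merge 1/4 + 5/16 → 9/16
merge 7/16 + 9/16 → 1
L = 5/16 + 7/16 + 9/16 + 1 = 37/16 = 2.3125 bits/symbol.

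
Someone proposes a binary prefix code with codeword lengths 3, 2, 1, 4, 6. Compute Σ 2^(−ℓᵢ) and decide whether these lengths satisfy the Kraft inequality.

0.953125; yes

With common denominator 2^6 = 64: Σ 2^(−ℓᵢ) = 8/64 + 16/64 + 32/64 + 4/64 + 1/64 = 61/64 = 0.953125.
Kraft's inequality requires Σ ≤ 1; here Σ = 0.953125 ≤ 1, so such a prefix code exists.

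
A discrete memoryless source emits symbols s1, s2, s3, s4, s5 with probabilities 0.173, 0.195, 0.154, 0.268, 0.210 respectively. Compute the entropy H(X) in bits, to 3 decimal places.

2.295 bits

H = −Σ pᵢ log₂ pᵢ.
−0.173·log₂(0.173) = 0.4379
−0.195·log₂(0.195) = 0.4599
−0.154·log₂(0.154) = 0.4156
−0.268·log₂(0.268) = 0.5091
−0.210·log₂(0.210) = 0.4728
Sum ≈ 2.2954 → 2.295 bits.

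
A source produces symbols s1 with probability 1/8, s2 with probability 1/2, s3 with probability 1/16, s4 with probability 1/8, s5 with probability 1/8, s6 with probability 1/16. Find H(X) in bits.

Each probability is a power of 1/2, so log₂(1/p) is an integer.
H = Σ p·log₂(1/p) = 1/8·3 + 1/2·1 + 1/16·4 + 1/8·3 + 1/8·3 + 1/16·4 = 2.125 bits.

2.125 bits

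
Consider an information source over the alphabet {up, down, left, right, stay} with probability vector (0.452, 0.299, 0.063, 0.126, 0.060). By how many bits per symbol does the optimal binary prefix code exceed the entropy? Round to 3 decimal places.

Entropy H = −Σ p log₂ p ≈ 1.9100 bits.
Huffman merges: 3/50+63/1000→123/1000; 123/1000+63/500→249/1000; 249/1000+299/1000→137/250; 113/250+137/250→1. L = 48/25 ≈ 1.9200.
L − H = 1.9200 − 1.9100 = 0.010 bits.

0.010 bits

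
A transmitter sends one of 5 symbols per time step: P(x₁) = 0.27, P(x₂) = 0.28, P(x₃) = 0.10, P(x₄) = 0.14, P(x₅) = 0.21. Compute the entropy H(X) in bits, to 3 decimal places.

H = −Σ pᵢ log₂ pᵢ.
−0.27·log₂(0.27) = 0.5100
−0.28·log₂(0.28) = 0.5142
−0.10·log₂(0.10) = 0.3322
−0.14·log₂(0.14) = 0.3971
−0.21·log₂(0.21) = 0.4728
Sum ≈ 2.2264 → 2.226 bits.

2.226 bits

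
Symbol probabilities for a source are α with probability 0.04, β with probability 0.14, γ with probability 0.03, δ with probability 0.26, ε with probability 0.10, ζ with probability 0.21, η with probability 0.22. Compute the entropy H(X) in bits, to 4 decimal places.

H = −Σ pᵢ log₂ pᵢ.
−0.04·log₂(0.04) = 0.1858
−0.14·log₂(0.14) = 0.3971
−0.03·log₂(0.03) = 0.1518
−0.26·log₂(0.26) = 0.5053
−0.10·log₂(0.10) = 0.3322
−0.21·log₂(0.21) = 0.4728
−0.22·log₂(0.22) = 0.4806
Sum ≈ 2.5255 → 2.5255 bits.

2.5255 bits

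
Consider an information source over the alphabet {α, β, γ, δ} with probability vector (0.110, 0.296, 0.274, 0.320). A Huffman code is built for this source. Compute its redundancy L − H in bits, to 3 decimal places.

Entropy H = −Σ p log₂ p ≈ 1.9080 bits.
Huffman merges: 11/100+137/500→48/125; 37/125+8/25→77/125; 48/125+77/125→1. L = 2 ≈ 2.0000.
L − H = 2.0000 − 1.9080 = 0.092 bits.

0.092 bits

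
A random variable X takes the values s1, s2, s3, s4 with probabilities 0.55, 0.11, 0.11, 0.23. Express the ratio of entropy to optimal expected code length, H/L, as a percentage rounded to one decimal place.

99.6%

Entropy H = −Σ p log₂ p ≈ 1.6626 bits.
Huffman merges: 11/100+11/100→11/50; 11/50+23/100→9/20; 9/20+11/20→1. L = 167/100 ≈ 1.6700.
Efficiency = H/L = 1.6626/1.6700 = 99.6%.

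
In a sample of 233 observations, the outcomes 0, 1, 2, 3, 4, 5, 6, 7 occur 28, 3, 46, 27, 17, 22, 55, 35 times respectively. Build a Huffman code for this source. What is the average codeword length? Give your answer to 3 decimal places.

Probabilities are the counts divided by 233.
Repeatedly combine the two least-probable nodes; the expected code length is the sum of the merged weights.
merge 3/233 + 17/233 → 20/233
merge 20/233 + 22/233 → 42/233
merge 27/233 + 28/233 → 55/233
merge 35/233 + 42/233 → 77/233
merge 46/233 + 55/233 → 101/233
merge 55/233 + 77/233 → 132/233
merge 101/233 + 132/233 → 1
L = 20/233 + 42/233 + 55/233 + 77/233 + 101/233 + 132/233 + 1 = 660/233 ≈ 2.833 bits/symbol.

2.833 bits/symbol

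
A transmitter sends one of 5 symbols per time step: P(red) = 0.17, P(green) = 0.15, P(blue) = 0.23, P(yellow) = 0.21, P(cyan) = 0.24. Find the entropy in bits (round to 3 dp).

H = −Σ pᵢ log₂ pᵢ.
−0.17·log₂(0.17) = 0.4346
−0.15·log₂(0.15) = 0.4105
−0.23·log₂(0.23) = 0.4877
−0.21·log₂(0.21) = 0.4728
−0.24·log₂(0.24) = 0.4941
Sum ≈ 2.2998 → 2.300 bits.

2.300 bits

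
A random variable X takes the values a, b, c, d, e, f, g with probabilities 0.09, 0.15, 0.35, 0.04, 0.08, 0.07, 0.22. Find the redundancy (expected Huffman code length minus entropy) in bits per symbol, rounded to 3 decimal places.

0.060 bits

Entropy H = −Σ p log₂ p ≈ 2.4797 bits.
Huffman merges: 1/25+7/100→11/100; 2/25+9/100→17/100; 11/100+3/20→13/50; 17/100+11/50→39/100; 13/50+7/20→61/100; 39/100+61/100→1. L = 127/50 ≈ 2.5400.
L − H = 2.5400 − 2.4797 = 0.060 bits.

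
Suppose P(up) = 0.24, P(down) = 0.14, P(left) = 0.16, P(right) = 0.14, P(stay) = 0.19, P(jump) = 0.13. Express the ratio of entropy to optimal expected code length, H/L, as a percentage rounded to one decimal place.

99.2%

Entropy H = −Σ p log₂ p ≈ 2.5492 bits.
Huffman merges: 13/100+7/50→27/100; 7/50+4/25→3/10; 19/100+6/25→43/100; 27/100+3/10→57/100; 43/100+57/100→1. L = 257/100 ≈ 2.5700.
Efficiency = H/L = 2.5492/2.5700 = 99.2%.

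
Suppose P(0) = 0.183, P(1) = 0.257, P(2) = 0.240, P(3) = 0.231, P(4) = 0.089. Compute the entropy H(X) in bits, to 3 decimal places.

2.245 bits

H = −Σ pᵢ log₂ pᵢ.
−0.183·log₂(0.183) = 0.4484
−0.257·log₂(0.257) = 0.5038
−0.240·log₂(0.240) = 0.4941
−0.231·log₂(0.231) = 0.4883
−0.089·log₂(0.089) = 0.3106
Sum ≈ 2.2452 → 2.245 bits.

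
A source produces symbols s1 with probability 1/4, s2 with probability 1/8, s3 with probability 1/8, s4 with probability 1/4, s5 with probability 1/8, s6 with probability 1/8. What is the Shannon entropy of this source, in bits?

Each probability is a power of 1/2, so log₂(1/p) is an integer.
H = Σ p·log₂(1/p) = 1/4·2 + 1/8·3 + 1/8·3 + 1/4·2 + 1/8·3 + 1/8·3 = 2.5 bits.

2.5 bits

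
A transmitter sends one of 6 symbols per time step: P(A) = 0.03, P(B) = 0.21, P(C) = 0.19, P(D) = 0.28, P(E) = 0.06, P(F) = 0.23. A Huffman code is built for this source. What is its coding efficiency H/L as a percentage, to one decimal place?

98.1%

Entropy H = −Σ p log₂ p ≈ 2.3252 bits.
Huffman merges: 3/100+3/50→9/100; 9/100+19/100→7/25; 21/100+23/100→11/25; 7/25+7/25→14/25; 11/25+14/25→1. L = 237/100 ≈ 2.3700.
Efficiency = H/L = 2.3252/2.3700 = 98.1%.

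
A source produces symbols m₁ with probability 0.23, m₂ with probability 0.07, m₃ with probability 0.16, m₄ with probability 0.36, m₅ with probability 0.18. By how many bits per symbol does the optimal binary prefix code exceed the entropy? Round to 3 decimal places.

0.075 bits

Entropy H = −Σ p log₂ p ≈ 2.1552 bits.
Huffman merges: 7/100+4/25→23/100; 9/50+23/100→41/100; 23/100+9/25→59/100; 41/100+59/100→1. L = 223/100 ≈ 2.2300.
L − H = 2.2300 − 2.1552 = 0.075 bits.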